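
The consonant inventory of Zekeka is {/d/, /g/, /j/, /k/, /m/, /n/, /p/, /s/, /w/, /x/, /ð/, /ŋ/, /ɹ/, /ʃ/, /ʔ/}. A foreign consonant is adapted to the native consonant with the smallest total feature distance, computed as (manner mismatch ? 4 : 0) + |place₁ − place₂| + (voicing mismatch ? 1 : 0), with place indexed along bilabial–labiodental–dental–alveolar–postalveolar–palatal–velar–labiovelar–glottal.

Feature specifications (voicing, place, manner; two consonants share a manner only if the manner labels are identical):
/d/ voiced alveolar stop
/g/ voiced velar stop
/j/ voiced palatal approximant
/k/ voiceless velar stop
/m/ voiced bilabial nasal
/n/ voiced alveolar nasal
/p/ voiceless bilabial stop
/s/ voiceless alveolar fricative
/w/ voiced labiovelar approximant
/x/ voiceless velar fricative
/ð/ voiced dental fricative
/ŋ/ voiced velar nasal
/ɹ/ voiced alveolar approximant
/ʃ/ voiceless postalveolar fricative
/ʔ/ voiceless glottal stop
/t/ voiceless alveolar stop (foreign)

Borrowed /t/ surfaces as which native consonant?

d

/d/ is closest: same manner (stop), place distance 0 (alveolar→alveolar), voicing differs (+1); total 1. Next closest is /k/ at distance 3.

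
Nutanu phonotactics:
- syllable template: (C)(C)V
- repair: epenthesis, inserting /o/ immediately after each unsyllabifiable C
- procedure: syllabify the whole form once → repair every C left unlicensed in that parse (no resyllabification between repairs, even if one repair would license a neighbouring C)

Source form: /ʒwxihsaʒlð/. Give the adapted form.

Syllabifying with onset maximization leaves /ʒ/, /ʒ/, /l/, /ð/ stranded (no codas are permitted; onsets may contain at most 2 consonants).
Each unlicensed consonant becomes the onset of a new syllable: /ʒ/ → /ʒo/, /ʒ/ → /ʒo/, /l/ → /lo/, /ð/ → /ðo/.

ʒowxihsaʒoloðo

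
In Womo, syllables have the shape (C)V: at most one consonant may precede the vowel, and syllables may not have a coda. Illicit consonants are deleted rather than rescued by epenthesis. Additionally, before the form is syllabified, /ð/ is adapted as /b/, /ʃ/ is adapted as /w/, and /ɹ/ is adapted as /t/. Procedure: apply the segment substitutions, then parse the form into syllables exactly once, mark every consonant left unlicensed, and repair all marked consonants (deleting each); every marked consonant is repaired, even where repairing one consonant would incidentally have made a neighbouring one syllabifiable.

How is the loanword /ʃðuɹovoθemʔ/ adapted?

Substitution: /ʃ/ → /w/, /ð/ → /b/, /ɹ/ → /t/, giving /wbutovoθemʔ/.
Under (C)V, the unsyllabifiable consonants are /w/, /m/, /ʔ/ (no codas are permitted; onsets are limited to one consonant).
Deletion applies to /w/, /m/, /ʔ/.

butovoθe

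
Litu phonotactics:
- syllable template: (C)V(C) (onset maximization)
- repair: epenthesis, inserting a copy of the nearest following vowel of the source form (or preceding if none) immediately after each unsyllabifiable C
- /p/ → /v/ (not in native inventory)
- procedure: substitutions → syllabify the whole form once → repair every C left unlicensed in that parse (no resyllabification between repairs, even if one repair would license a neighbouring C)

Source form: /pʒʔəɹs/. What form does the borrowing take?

Substitution: /p/ → /v/, giving /vʒʔəɹs/.
Syllabifying with onset maximization leaves /v/, /ʒ/, /s/ stranded (at most one coda consonant is licensed; onsets are limited to one consonant).
Inserting the epenthetic vowel yields /v/ → /və/, /ʒ/ → /ʒə/, /s/ → /sə/.

vəʒəʔəɹsə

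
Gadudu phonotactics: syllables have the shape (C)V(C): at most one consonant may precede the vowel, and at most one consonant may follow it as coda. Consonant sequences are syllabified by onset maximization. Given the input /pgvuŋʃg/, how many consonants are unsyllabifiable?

4

Under (C)V(C), the unsyllabifiable consonants are /p/, /g/, /ʃ/, /g/ (at most one coda consonant is licensed; onsets are limited to one consonant).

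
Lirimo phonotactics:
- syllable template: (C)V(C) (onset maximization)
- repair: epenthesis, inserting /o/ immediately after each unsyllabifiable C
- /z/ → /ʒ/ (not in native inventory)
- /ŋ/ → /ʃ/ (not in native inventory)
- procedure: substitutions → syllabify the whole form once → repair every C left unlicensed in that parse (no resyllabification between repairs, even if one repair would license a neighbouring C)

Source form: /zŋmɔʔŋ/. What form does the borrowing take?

ʒoʃomɔʔʃo

Substitution: /z/ → /ʒ/, /ŋ/ → /ʃ/, giving /ʒʃmɔʔʃ/.
Under (C)V(C), the unsyllabifiable consonants are /ʒ/, /ʃ/, /ʃ/ (at most one coda consonant is licensed; onsets are limited to one consonant).
Each unlicensed consonant becomes the onset of a new syllable: /ʒ/ → /ʒo/, /ʃ/ → /ʃo/, /ʃ/ → /ʃo/.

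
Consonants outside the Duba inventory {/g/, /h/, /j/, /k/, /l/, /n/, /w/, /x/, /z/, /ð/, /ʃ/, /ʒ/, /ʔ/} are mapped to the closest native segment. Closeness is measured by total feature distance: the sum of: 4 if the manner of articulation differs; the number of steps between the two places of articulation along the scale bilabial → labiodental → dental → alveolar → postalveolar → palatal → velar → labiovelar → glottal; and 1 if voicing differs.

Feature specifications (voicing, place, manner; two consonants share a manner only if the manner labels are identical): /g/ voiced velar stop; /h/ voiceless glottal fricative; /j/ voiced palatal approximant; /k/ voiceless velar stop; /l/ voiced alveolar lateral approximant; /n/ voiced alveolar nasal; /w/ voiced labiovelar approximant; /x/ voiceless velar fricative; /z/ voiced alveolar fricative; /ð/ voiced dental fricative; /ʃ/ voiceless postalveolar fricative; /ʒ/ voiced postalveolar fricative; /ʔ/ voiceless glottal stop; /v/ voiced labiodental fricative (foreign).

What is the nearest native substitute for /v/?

/ð/ is closest: same manner (fricative), place distance 1 (labiodental→dental), same voicing; total 1. Next closest is /z/ at distance 2.

ð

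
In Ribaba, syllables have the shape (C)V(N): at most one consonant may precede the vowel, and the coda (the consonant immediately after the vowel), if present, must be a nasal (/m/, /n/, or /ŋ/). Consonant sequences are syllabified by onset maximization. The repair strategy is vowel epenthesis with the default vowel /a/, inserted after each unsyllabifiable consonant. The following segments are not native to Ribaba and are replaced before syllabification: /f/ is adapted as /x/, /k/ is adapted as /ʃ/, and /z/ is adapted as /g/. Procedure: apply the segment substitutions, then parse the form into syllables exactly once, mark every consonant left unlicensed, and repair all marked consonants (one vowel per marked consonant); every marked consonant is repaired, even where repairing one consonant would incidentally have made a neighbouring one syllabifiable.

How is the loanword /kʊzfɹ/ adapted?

ʃʊgaxaɹa

Substitution: /k/ → /ʃ/, /z/ → /g/, /f/ → /x/, giving /ʃʊgxɹ/.
Syllabifying with onset maximization leaves /g/, /x/, /ɹ/ stranded (only a nasal (/m/, /n/, or /ŋ/) is licensed in coda position; onsets are limited to one consonant).
Epenthesis after each stranded consonant: /g/ → /ga/, /x/ → /xa/, /ɹ/ → /ɹa/.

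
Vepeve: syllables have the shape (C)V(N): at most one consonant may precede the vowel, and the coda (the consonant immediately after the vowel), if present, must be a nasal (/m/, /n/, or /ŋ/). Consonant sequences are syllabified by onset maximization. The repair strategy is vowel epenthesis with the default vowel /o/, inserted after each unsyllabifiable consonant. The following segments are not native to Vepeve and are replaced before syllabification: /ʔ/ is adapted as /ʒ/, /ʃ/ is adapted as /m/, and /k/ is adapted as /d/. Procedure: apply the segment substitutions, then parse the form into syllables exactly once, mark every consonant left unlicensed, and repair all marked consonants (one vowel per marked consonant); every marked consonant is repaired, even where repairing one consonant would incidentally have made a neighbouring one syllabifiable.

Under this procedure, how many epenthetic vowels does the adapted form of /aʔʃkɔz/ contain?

3

After substitution the input is /aʒmdɔz/.
The unsyllabifiable consonants are /ʒ/, /m/, /z/; each receives one epenthetic vowel.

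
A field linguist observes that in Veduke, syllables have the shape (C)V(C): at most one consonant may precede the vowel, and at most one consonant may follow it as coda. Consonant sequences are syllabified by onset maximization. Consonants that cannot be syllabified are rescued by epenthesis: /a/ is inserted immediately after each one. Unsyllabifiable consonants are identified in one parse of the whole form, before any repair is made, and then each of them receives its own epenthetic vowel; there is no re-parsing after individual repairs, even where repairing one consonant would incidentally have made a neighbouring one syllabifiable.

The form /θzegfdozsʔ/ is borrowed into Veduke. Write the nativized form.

θazegfadozsaʔa

The consonants /θ/, /f/, /s/, /ʔ/ cannot be parsed into a legal (C)V(C) syllable (at most one coda consonant is licensed; onsets are limited to one consonant).
Each unlicensed consonant becomes the onset of a new syllable: /θ/ → /θa/, /f/ → /fa/, /s/ → /sa/, /ʔ/ → /ʔa/.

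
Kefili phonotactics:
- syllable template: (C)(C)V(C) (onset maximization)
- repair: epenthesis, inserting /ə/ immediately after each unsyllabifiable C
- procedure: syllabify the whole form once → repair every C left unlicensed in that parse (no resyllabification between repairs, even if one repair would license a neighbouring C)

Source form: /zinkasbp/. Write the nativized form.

zinkasbəpə

Syllabifying with onset maximization leaves /b/, /p/ stranded (at most one coda consonant is licensed; onsets may contain at most 2 consonants).
Each unlicensed consonant becomes the onset of a new syllable: /b/ → /bə/, /p/ → /pə/.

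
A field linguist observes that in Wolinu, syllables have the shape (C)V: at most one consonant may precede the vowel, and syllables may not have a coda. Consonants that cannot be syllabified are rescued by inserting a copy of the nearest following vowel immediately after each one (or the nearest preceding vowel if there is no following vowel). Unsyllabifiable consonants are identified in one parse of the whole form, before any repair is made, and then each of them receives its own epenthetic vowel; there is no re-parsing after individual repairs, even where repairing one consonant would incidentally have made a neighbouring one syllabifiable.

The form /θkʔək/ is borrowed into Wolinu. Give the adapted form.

The consonants /θ/, /k/, /k/ cannot be parsed into a legal (C)V syllable (no codas are permitted; onsets are limited to one consonant).
Each unlicensed consonant becomes the onset of a new syllable: /θ/ → /θə/, /k/ → /kə/, /k/ → /kə/.

θəkəʔəkə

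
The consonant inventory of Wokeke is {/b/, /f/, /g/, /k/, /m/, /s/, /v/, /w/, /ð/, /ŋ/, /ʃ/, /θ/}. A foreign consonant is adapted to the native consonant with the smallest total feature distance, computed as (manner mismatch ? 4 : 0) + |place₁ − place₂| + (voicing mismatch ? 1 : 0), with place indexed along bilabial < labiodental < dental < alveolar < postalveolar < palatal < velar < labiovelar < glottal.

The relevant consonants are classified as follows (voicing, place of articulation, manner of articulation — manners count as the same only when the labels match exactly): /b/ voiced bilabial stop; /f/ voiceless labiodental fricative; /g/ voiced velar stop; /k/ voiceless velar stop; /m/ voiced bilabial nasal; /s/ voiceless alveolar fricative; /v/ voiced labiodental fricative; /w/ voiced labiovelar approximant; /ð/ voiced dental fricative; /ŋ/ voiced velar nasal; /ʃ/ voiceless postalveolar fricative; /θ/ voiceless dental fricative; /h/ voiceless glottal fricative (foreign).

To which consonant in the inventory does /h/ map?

ʃ

/ʃ/ is closest: same manner (fricative), place distance 4 (glottal→postalveolar), same voicing; total 4. Next closest is /s/ at distance 5.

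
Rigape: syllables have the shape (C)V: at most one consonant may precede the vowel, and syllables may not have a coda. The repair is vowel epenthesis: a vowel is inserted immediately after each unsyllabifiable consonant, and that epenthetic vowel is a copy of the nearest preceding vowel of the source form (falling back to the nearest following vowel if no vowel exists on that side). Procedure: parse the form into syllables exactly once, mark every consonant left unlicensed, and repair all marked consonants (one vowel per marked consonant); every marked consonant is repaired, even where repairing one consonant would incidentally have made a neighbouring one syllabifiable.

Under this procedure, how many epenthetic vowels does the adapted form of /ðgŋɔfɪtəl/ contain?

3

The unsyllabifiable consonants are /ð/, /g/, /l/; each receives one epenthetic vowel.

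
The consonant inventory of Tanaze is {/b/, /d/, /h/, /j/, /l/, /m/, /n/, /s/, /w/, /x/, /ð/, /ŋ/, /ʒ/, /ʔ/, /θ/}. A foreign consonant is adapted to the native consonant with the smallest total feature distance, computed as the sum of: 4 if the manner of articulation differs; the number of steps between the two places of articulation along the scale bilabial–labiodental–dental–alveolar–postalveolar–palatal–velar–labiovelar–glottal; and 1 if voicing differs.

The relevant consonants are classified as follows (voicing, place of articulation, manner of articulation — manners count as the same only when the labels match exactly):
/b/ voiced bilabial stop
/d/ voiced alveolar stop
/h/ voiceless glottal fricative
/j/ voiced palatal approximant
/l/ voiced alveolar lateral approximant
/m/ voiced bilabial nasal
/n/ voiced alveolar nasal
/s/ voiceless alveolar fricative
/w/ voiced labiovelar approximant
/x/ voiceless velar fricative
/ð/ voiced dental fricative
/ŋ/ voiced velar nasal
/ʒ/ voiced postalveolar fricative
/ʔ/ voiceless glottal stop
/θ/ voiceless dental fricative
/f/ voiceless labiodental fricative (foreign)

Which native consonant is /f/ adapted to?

θ

/θ/ is closest: same manner (fricative), place distance 1 (labiodental→dental), same voicing; total 1. Next closest is /s/ at distance 2.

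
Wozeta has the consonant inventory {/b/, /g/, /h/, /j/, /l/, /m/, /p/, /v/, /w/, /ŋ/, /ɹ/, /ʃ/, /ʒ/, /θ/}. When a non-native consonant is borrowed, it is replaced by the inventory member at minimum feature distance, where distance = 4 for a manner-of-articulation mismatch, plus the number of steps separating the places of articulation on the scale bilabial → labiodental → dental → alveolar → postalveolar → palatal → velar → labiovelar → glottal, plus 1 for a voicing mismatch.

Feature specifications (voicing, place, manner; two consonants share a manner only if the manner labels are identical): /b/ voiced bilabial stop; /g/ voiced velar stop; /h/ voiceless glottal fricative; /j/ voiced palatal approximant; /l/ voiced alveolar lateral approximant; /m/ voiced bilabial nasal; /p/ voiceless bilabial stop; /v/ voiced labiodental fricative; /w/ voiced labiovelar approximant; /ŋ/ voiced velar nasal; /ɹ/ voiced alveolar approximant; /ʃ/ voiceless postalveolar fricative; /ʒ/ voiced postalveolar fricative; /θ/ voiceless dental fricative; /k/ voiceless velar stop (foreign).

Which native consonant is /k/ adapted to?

/g/ is closest: same manner (stop), place distance 0 (velar→velar), voicing differs (+1); total 1. Next closest is /ŋ/ at distance 5.

g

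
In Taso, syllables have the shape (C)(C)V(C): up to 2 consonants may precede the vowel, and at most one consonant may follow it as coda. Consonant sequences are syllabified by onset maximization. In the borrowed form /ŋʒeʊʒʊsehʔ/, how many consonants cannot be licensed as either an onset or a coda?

1

Under (C)(C)V(C), the unsyllabifiable consonants are /ʔ/ (at most one coda consonant is licensed; onsets may contain at most 2 consonants).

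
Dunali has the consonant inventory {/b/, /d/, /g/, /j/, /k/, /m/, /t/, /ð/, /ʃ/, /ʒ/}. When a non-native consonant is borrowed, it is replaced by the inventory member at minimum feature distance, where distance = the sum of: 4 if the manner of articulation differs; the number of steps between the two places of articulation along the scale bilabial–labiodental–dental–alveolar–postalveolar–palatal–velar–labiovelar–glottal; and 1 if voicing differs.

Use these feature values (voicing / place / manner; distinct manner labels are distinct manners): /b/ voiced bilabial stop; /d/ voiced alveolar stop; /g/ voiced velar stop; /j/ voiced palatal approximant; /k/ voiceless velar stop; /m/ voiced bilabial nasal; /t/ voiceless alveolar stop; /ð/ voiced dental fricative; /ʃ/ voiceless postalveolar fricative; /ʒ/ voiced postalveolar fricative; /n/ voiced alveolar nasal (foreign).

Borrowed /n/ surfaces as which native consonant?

m

/m/ is closest: same manner (nasal), place distance 3 (alveolar→bilabial), same voicing; total 3. Next closest is /d/ at distance 4.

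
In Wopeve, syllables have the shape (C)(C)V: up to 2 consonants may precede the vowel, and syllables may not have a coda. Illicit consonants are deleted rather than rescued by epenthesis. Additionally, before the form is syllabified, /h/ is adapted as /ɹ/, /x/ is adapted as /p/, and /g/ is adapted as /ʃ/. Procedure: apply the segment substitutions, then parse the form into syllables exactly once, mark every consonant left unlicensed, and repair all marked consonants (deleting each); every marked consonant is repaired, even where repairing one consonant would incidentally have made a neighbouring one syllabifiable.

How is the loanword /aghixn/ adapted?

aʃɹi

Substitution: /g/ → /ʃ/, /h/ → /ɹ/, /x/ → /p/, giving /aʃɹipn/.
Syllabifying with onset maximization leaves /p/, /n/ stranded (no codas are permitted; onsets may contain at most 2 consonants).
Deletion applies to /p/, /n/.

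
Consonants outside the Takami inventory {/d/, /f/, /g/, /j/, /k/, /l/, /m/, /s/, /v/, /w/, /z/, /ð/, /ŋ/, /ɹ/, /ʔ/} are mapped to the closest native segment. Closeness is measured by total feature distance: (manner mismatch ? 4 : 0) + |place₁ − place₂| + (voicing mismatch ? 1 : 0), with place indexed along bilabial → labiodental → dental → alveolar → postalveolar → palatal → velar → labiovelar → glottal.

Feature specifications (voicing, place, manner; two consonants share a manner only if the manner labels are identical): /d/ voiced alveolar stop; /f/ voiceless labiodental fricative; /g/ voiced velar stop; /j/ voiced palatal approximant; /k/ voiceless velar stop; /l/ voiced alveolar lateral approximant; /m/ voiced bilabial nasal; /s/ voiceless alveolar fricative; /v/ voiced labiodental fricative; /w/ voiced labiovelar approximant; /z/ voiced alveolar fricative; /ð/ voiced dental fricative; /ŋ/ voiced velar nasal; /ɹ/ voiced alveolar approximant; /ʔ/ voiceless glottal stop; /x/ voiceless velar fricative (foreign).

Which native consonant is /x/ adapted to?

s

/s/ is closest: same manner (fricative), place distance 3 (velar→alveolar), same voicing; total 3. Next closest is /k/ at distance 4.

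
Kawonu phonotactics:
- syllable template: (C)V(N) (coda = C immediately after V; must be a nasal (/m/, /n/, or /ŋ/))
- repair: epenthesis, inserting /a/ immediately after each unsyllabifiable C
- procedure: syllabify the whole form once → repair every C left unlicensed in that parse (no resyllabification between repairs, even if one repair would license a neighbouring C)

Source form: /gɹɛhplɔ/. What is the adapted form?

gaɹɛhapalɔ

Syllabifying with onset maximization leaves /g/, /h/, /p/ stranded (only a nasal (/m/, /n/, or /ŋ/) is licensed in coda position; onsets are limited to one consonant).
Inserting the epenthetic vowel yields /g/ → /ga/, /h/ → /ha/, /p/ → /pa/.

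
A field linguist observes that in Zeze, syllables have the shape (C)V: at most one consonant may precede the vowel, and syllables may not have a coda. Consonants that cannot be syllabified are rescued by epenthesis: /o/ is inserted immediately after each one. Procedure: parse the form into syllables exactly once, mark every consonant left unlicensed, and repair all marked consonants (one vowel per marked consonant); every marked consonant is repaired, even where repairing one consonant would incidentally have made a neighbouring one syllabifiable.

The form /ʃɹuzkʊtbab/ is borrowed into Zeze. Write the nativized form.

Under (C)V, the unsyllabifiable consonants are /ʃ/, /z/, /t/, /b/ (no codas are permitted; onsets are limited to one consonant).
Epenthesis after each stranded consonant: /ʃ/ → /ʃo/, /z/ → /zo/, /t/ → /to/, /b/ → /bo/.

ʃoɹuzokʊtobabo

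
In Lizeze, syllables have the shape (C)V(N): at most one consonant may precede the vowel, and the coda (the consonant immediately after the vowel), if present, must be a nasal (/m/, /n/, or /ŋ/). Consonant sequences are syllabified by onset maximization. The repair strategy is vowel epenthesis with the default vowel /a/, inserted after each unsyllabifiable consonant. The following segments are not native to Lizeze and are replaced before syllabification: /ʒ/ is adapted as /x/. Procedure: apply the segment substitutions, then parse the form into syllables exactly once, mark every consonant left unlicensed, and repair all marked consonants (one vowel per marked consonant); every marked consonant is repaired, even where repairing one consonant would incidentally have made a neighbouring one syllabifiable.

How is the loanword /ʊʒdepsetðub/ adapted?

ʊxadepasetaðuba

Substitution: /ʒ/ → /x/, giving /ʊxdepsetðub/.
Under (C)V(N), the unsyllabifiable consonants are /x/, /p/, /t/, /b/ (only a nasal (/m/, /n/, or /ŋ/) is licensed in coda position; onsets are limited to one consonant).
Each unlicensed consonant becomes the onset of a new syllable: /x/ → /xa/, /p/ → /pa/, /t/ → /ta/, /b/ → /ba/.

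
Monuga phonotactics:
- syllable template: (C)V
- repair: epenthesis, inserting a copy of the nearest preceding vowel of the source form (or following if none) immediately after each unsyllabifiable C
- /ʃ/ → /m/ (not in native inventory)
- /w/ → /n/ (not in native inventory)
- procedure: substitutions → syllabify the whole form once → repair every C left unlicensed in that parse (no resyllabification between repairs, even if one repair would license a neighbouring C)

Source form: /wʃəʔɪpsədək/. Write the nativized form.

nəməʔɪpɪsədəkə

Substitution: /w/ → /n/, /ʃ/ → /m/, giving /nməʔɪpsədək/.
Syllabifying with onset maximization leaves /n/, /p/, /k/ stranded (no codas are permitted; onsets are limited to one consonant).
Inserting the epenthetic vowel yields /n/ → /nə/, /p/ → /pɪ/, /k/ → /kə/.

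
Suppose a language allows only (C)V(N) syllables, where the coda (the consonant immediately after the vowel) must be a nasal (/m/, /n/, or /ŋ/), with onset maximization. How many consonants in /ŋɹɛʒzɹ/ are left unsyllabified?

Under (C)V(N), the unsyllabifiable consonants are /ŋ/, /ʒ/, /z/, /ɹ/ (only a nasal (/m/, /n/, or /ŋ/) is licensed in coda position; onsets are limited to one consonant).

4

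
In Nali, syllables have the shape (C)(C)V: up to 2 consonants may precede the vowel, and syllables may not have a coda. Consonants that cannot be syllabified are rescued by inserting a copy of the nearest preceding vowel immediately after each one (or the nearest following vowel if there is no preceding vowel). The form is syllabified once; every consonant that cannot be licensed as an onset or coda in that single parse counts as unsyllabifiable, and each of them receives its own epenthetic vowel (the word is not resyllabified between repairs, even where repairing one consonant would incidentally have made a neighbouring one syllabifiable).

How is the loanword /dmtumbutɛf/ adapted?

dumtumbutɛfɛ

The consonants /d/, /f/ cannot be parsed into a legal (C)(C)V syllable (no codas are permitted; onsets may contain at most 2 consonants).
Inserting the epenthetic vowel yields /d/ → /du/, /f/ → /fɛ/.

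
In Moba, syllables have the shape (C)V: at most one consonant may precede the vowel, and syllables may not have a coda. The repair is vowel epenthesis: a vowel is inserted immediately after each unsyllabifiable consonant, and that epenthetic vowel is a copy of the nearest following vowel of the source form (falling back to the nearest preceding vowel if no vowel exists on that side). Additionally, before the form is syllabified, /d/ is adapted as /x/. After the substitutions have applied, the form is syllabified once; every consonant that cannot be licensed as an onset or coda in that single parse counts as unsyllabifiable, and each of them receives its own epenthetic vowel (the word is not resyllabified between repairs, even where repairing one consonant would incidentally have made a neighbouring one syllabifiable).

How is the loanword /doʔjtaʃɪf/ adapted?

xoʔajataʃɪfɪ

Substitution: /d/ → /x/, giving /xoʔjtaʃɪf/.
Under (C)V, the unsyllabifiable consonants are /ʔ/, /j/, /f/ (no codas are permitted; onsets are limited to one consonant).
Epenthesis after each stranded consonant: /ʔ/ → /ʔa/, /j/ → /ja/, /f/ → /fɪ/.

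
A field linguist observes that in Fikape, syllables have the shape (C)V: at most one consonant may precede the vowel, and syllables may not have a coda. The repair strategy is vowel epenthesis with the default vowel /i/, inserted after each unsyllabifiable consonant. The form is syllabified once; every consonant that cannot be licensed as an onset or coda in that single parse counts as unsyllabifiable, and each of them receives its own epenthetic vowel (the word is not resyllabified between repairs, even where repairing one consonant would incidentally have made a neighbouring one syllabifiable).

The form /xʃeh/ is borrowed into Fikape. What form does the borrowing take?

xiʃehi

The consonants /x/, /h/ cannot be parsed into a legal (C)V syllable (no codas are permitted; onsets are limited to one consonant).
Each unlicensed consonant becomes the onset of a new syllable: /x/ → /xi/, /h/ → /hi/.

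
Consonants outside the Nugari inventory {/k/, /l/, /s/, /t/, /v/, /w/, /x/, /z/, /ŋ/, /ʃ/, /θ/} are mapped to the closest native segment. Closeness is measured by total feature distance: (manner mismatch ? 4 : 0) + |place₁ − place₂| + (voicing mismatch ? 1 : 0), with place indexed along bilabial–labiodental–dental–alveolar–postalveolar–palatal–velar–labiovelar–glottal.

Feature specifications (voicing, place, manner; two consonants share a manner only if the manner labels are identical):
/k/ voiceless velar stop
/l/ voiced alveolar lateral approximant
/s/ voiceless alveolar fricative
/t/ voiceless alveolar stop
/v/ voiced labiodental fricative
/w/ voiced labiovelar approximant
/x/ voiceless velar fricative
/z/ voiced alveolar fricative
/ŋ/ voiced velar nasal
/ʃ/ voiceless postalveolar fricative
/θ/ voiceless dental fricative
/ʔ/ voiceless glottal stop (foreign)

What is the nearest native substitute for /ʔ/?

k

/k/ is closest: same manner (stop), place distance 2 (glottal→velar), same voicing; total 2. Next closest is /t/ at distance 5.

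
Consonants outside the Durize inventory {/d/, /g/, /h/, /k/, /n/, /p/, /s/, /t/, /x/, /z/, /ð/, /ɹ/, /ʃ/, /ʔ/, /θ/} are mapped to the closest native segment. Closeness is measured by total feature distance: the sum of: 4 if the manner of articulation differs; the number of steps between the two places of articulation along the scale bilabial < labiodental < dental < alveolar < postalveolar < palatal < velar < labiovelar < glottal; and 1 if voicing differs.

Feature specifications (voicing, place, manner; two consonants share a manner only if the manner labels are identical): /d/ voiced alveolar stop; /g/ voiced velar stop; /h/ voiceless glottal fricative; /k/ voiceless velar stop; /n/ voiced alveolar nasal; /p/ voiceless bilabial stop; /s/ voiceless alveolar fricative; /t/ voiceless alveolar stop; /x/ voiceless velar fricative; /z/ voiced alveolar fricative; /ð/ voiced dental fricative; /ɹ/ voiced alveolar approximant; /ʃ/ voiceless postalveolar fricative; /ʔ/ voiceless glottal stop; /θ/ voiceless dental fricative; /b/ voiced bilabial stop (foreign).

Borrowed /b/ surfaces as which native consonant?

/p/ is closest: same manner (stop), place distance 0 (bilabial→bilabial), voicing differs (+1); total 1. Next closest is /d/ at distance 3.

p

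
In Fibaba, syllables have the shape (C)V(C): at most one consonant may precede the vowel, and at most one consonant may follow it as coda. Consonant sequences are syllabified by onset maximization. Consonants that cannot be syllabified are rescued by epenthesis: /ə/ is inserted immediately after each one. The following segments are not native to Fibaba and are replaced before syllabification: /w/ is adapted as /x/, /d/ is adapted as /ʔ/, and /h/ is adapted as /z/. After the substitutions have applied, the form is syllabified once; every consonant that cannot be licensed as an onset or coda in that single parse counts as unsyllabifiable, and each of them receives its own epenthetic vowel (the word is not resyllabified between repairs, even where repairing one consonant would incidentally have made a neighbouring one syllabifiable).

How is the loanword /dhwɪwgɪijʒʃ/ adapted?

Substitution: /d/ → /ʔ/, /h/ → /z/, /w/ → /x/, giving /ʔzxɪxgɪijʒʃ/.
Syllabifying with onset maximization leaves /ʔ/, /z/, /ʒ/, /ʃ/ stranded (at most one coda consonant is licensed; onsets are limited to one consonant).
Inserting the epenthetic vowel yields /ʔ/ → /ʔə/, /z/ → /zə/, /ʒ/ → /ʒə/, /ʃ/ → /ʃə/.

ʔəzəxɪxgɪijʒəʃə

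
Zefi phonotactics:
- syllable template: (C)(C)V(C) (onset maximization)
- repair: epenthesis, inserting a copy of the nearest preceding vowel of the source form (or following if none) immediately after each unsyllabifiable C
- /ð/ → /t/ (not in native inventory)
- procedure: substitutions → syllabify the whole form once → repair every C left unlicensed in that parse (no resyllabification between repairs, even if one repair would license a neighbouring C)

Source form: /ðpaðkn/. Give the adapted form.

tpatkana

Substitution: /ð/ → /t/, giving /tpatkn/.
Under (C)(C)V(C), the unsyllabifiable consonants are /k/, /n/ (at most one coda consonant is licensed; onsets may contain at most 2 consonants).
Inserting the epenthetic vowel yields /k/ → /ka/, /n/ → /na/.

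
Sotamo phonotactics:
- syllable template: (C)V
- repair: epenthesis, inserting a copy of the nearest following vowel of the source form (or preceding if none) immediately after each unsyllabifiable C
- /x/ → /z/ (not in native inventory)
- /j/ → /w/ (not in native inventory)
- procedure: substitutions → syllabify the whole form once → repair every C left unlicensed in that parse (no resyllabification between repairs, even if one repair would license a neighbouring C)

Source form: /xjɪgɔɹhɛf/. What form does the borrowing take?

Substitution: /x/ → /z/, /j/ → /w/, giving /zwɪgɔɹhɛf/.
Syllabifying with onset maximization leaves /z/, /ɹ/, /f/ stranded (no codas are permitted; onsets are limited to one consonant).
Each unlicensed consonant becomes the onset of a new syllable: /z/ → /zɪ/, /ɹ/ → /ɹɛ/, /f/ → /fɛ/.

zɪwɪgɔɹɛhɛfɛ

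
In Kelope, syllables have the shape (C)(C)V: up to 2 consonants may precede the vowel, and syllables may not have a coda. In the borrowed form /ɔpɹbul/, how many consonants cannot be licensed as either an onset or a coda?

Syllabifying with onset maximization leaves /p/, /l/ stranded (no codas are permitted; onsets may contain at most 2 consonants).

2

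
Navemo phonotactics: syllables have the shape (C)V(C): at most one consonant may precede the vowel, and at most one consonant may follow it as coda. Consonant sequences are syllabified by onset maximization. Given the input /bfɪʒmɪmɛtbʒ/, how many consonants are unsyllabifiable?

3

Under (C)V(C), the unsyllabifiable consonants are /b/, /b/, /ʒ/ (at most one coda consonant is licensed; onsets are limited to one consonant).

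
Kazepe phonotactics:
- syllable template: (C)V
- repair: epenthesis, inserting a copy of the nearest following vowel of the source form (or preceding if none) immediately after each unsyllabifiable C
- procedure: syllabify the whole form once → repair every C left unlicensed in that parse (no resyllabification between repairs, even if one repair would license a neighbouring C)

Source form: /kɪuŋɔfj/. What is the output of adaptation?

kɪuŋɔfɔjɔ

The consonants /f/, /j/ cannot be parsed into a legal (C)V syllable (no codas are permitted; onsets are limited to one consonant).
Each unlicensed consonant becomes the onset of a new syllable: /f/ → /fɔ/, /j/ → /jɔ/.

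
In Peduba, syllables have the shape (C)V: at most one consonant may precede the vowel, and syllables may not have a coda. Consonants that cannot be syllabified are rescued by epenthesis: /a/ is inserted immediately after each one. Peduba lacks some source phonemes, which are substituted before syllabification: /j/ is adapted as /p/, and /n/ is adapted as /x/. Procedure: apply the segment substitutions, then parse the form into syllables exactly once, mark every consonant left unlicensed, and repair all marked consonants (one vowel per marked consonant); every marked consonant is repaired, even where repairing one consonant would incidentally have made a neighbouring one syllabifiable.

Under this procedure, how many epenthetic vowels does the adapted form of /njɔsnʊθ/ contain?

3

After substitution the input is /xpɔsxʊθ/.
The unsyllabifiable consonants are /x/, /s/, /θ/; each receives one epenthetic vowel.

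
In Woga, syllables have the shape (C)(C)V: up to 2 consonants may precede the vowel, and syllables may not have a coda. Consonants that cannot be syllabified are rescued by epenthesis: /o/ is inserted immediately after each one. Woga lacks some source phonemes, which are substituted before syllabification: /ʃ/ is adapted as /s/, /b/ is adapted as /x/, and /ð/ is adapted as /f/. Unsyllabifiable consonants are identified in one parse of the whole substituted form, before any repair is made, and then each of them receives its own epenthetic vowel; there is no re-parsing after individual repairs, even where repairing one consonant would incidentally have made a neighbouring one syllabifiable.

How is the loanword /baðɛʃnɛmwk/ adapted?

Substitution: /b/ → /x/, /ð/ → /f/, /ʃ/ → /s/, giving /xafɛsnɛmwk/.
Syllabifying with onset maximization leaves /m/, /w/, /k/ stranded (no codas are permitted; onsets may contain at most 2 consonants).
Inserting the epenthetic vowel yields /m/ → /mo/, /w/ → /wo/, /k/ → /ko/.

xafɛsnɛmowoko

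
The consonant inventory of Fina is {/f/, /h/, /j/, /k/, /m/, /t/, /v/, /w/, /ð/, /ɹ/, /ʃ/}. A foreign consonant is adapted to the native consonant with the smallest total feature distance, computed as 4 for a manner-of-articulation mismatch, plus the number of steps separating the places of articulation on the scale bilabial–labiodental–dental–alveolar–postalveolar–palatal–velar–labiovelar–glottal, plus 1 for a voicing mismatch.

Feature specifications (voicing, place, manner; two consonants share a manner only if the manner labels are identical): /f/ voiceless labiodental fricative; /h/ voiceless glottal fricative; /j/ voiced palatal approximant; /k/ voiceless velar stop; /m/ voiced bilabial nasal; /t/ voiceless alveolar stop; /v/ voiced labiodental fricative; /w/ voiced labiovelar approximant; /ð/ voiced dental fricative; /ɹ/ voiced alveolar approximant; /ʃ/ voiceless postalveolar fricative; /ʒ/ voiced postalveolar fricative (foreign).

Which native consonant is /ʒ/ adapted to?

ʃ

/ʃ/ is closest: same manner (fricative), place distance 0 (postalveolar→postalveolar), voicing differs (+1); total 1. Next closest is /ð/ at distance 2.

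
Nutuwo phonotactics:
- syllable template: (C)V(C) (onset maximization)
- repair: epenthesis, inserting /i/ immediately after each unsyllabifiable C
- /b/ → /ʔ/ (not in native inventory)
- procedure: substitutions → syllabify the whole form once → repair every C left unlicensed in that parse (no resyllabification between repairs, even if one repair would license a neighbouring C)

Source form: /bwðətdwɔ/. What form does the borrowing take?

Substitution: /b/ → /ʔ/, giving /ʔwðətdwɔ/.
Under (C)V(C), the unsyllabifiable consonants are /ʔ/, /w/, /d/ (at most one coda consonant is licensed; onsets are limited to one consonant).
Inserting the epenthetic vowel yields /ʔ/ → /ʔi/, /w/ → /wi/, /d/ → /di/.

ʔiwiðətdiwɔ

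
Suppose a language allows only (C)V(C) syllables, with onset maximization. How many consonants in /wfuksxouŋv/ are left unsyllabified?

3

The consonants /w/, /s/, /v/ cannot be parsed into a legal (C)V(C) syllable (at most one coda consonant is licensed; onsets are limited to one consonant).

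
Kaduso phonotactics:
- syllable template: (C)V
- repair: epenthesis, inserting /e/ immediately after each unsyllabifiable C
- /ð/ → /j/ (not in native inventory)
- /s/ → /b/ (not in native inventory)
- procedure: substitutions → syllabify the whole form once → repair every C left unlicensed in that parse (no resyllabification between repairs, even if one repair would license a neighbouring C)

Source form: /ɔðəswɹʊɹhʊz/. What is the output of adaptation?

Substitution: /ð/ → /j/, /s/ → /b/, giving /ɔjəbwɹʊɹhʊz/.
The consonants /b/, /w/, /ɹ/, /z/ cannot be parsed into a legal (C)V syllable (no codas are permitted; onsets are limited to one consonant).
Each unlicensed consonant becomes the onset of a new syllable: /b/ → /be/, /w/ → /we/, /ɹ/ → /ɹe/, /z/ → /ze/.

ɔjəbeweɹʊɹehʊze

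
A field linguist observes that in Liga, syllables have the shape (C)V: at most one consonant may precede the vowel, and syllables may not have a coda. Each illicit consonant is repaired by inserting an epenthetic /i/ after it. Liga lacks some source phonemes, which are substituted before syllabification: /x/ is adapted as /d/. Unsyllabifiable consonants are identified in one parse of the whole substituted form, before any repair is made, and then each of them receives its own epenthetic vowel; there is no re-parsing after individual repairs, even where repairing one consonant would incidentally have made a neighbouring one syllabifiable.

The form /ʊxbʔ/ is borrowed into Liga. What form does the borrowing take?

ʊdibiʔi

Substitution: /x/ → /d/, giving /ʊdbʔ/.
The consonants /d/, /b/, /ʔ/ cannot be parsed into a legal (C)V syllable (no codas are permitted; onsets are limited to one consonant).
Each unlicensed consonant becomes the onset of a new syllable: /d/ → /di/, /b/ → /bi/, /ʔ/ → /ʔi/.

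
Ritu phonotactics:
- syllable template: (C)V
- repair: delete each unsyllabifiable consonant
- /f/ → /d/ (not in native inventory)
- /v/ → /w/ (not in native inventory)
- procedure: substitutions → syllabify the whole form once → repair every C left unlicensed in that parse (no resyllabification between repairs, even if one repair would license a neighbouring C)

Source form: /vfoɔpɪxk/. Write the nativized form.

doɔpɪ

Substitution: /v/ → /w/, /f/ → /d/, giving /wdoɔpɪxk/.
The consonants /w/, /x/, /k/ cannot be parsed into a legal (C)V syllable (no codas are permitted; onsets are limited to one consonant).
Deletion applies to /w/, /x/, /k/.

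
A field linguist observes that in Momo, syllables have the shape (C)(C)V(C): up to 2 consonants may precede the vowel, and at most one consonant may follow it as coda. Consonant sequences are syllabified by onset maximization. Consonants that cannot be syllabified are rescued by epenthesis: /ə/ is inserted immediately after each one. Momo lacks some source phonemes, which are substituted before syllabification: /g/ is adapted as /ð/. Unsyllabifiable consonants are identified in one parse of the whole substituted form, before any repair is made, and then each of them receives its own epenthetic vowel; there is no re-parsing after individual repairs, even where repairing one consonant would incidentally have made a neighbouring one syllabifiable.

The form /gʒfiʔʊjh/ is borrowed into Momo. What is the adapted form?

Substitution: /g/ → /ð/, giving /ðʒfiʔʊjh/.
Syllabifying with onset maximization leaves /ð/, /h/ stranded (at most one coda consonant is licensed; onsets may contain at most 2 consonants).
Each unlicensed consonant becomes the onset of a new syllable: /ð/ → /ðə/, /h/ → /hə/.

ðəʒfiʔʊjhə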